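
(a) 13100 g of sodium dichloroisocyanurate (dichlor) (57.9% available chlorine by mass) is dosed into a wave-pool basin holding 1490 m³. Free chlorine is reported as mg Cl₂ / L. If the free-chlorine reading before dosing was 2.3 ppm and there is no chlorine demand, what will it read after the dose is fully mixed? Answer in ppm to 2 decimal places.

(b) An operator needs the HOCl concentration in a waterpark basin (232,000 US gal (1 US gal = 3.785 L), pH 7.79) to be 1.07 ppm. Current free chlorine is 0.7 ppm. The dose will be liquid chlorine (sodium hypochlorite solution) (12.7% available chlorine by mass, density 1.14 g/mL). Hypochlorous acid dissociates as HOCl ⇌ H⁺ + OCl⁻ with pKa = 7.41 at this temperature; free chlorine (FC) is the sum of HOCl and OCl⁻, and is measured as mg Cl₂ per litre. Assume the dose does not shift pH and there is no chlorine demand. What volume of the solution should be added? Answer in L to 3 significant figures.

(a) Volume: 1490 m³ = 1,490,000 L.
(a) Available chlorine delivered: 13,100 g × 0.579 = 7585 g as Cl₂.
(a) Concentration rise: 7585 g / 1,490,000 L = 5.091 mg/L = 5.09 ppm.
(a) Final FC: 2.3 + 5.09 = 7.39 ppm.

(b) Volume: 232,000 US gal × 3.785 L/gal = 878,120 L.
(b) [OCl⁻]/[HOCl] = 10^(pH − pKa) = 10^(7.79 − 7.41) = 2.399; fraction as HOCl = 1/(1 + 2.399) = 0.2942.
(b) Free chlorine required for 1.07 ppm HOCl: 1.07 / 0.2942 = 3.637 ppm.
(b) FC to add: 3.637 − 0.7 = 2.937 mg/L as Cl₂.
(b) Cl₂ equivalent: 2.937 mg/L × 878,120 L = 2579 g.
(b) Product at 12.7% available Cl: 2579 / 0.127 = 20,310 g.
(b) Volume: 20,310 g ÷ 1.14 g/mL = 17,810 mL.

(a) 7.39 ppm; (b) 17.8 L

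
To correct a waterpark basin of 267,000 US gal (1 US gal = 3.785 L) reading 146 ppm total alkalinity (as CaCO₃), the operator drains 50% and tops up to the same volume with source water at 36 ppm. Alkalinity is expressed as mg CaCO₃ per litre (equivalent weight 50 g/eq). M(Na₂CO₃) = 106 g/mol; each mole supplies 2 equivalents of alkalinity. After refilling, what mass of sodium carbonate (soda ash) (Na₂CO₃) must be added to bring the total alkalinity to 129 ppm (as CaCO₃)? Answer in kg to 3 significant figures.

40.7 kg

Volume: 267,000 US gal × 3.785 L/gal = 1,010,595 L.
After draining 50% and refilling: 146 × 0.50 + 36 × 0.50 = 91 ppm.
Deficit to target: 129 − 91 = 38 mg/L.
As CaCO₃: 38 mg/L × 1,010,595 L = 38,400 g; ÷ 50 g/eq ÷ 2 = 384 mol Na₂CO₃.
Mass: 384 × 106 = 40,710 g.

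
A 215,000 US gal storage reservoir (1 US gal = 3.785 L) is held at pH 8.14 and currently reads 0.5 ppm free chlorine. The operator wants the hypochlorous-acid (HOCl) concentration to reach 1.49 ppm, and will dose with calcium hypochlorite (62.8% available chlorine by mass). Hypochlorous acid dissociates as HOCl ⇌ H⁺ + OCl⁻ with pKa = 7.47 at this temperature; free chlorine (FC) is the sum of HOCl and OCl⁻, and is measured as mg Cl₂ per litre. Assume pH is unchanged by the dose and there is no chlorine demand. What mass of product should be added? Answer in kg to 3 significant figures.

10.3 kg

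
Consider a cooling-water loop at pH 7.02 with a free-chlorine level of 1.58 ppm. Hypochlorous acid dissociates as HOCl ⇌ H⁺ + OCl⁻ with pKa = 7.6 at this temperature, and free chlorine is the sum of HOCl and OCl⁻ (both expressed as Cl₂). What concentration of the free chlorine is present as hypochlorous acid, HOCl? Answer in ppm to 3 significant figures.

1.25 ppm

[OCl⁻]/[HOCl] = 10^(pH − pKa) = 10^(7.02 − 7.6) = 10^-0.58 = 0.263.
Fraction as HOCl = 1 / (1 + 0.263) = 0.7917.
HOCl = 0.7917 × 1.58 ppm = 1.251 ppm.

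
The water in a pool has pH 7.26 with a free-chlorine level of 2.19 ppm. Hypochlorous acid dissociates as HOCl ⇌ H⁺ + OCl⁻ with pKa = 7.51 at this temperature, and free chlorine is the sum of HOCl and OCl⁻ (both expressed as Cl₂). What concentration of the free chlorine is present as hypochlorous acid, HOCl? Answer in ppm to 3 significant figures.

[OCl⁻]/[HOCl] = 10^(pH − pKa) = 10^(7.26 − 7.51) = 10^-0.25 = 0.5623.
Fraction as HOCl = 1 / (1 + 0.5623) = 0.6401.
HOCl = 0.6401 × 2.19 ppm = 1.402 ppm.

1.40 ppm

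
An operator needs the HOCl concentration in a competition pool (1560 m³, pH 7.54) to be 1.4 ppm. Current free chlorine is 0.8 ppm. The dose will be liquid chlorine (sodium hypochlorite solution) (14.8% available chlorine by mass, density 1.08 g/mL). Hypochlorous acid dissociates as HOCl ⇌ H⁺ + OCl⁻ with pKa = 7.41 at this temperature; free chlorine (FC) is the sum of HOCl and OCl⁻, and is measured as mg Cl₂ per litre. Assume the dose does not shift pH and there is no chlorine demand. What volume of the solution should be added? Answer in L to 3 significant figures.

24.3 L

Volume: 1560 m³ = 1,560,000 L.
[OCl⁻]/[HOCl] = 10^(pH − pKa) = 10^(7.54 − 7.41) = 1.349; fraction as HOCl = 1/(1 + 1.349) = 0.4257.
Free chlorine required for 1.4 ppm HOCl: 1.4 / 0.4257 = 3.289 ppm.
FC to add: 3.289 − 0.8 = 2.489 mg/L as Cl₂.
Cl₂ equivalent: 2.489 mg/L × 1,560,000 L = 3882 g.
Product at 14.8% available Cl: 3882 / 0.148 = 26,230 g.
Volume: 26,230 g ÷ 1.08 g/mL = 24,290 mL.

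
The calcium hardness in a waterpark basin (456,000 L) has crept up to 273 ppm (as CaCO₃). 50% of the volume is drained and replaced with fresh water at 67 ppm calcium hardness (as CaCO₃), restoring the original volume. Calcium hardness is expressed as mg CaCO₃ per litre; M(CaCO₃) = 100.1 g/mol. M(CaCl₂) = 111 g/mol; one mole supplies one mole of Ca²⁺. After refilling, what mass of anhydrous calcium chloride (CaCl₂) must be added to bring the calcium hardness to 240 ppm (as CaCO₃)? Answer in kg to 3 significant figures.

35.4 kg

After draining 50% and refilling: 273 × 0.50 + 67 × 0.50 = 170 ppm.
Deficit to target: 240 − 170 = 70 mg/L.
As CaCO₃: 70 mg/L × 456,000 L = 31,920 g; ÷ 100.1 = 318.9 mol Ca²⁺.
Mass: 318.9 × 111 = 35,400 g.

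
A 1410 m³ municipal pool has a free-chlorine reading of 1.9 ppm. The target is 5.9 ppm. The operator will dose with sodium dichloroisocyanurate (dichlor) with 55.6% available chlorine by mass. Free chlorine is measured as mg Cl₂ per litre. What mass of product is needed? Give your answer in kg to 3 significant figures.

10.1 kg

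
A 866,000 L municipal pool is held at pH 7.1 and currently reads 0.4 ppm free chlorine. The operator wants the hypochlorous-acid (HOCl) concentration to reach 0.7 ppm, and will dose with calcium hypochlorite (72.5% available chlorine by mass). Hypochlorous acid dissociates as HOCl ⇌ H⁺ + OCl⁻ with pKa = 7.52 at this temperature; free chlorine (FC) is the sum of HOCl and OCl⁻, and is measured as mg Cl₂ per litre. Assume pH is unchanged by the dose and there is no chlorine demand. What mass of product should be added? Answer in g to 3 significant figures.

676 g

[OCl⁻]/[HOCl] = 10^(pH − pKa) = 10^(7.1 − 7.52) = 0.3802; fraction as HOCl = 1/(1 + 0.3802) = 0.7245.
Free chlorine required for 0.7 ppm HOCl: 0.7 / 0.7245 = 0.9661 ppm.
FC to add: 0.9661 − 0.4 = 0.5661 mg/L as Cl₂.
Cl₂ equivalent: 0.5661 mg/L × 866,000 L = 490.3 g.
Product at 72.5% available Cl: 490.3 / 0.725 = 676.2 g.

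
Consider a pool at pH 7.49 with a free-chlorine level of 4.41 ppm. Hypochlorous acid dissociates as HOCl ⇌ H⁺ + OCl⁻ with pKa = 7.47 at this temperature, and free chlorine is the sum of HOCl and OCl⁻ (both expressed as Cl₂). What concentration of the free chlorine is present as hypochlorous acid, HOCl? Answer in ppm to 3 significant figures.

[OCl⁻]/[HOCl] = 10^(pH − pKa) = 10^(7.49 − 7.47) = 10^0.02 = 1.047.
Fraction as HOCl = 1 / (1 + 1.047) = 0.4885.
HOCl = 0.4885 × 4.41 ppm = 2.154 ppm.

2.15 ppm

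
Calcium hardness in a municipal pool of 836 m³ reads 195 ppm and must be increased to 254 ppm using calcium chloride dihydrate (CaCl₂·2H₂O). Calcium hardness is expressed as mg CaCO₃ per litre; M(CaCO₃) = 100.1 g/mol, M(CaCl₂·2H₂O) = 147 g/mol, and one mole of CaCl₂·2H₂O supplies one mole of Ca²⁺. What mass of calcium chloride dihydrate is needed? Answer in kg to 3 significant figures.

Volume: 836 m³ = 836,000 L.
Hardness to add: (254 − 195) = 59 mg/L as CaCO₃ × 836,000 L = 49,320 g as CaCO₃.
Moles of Ca²⁺ (1 mol Ca²⁺ ≡ 1 mol CaCO₃): 49,320 / 100.1 g/mol = 492.7 mol.
Mass of CaCl₂·2H₂O: 492.7 × 147 = 72,430 g.

72.4 kg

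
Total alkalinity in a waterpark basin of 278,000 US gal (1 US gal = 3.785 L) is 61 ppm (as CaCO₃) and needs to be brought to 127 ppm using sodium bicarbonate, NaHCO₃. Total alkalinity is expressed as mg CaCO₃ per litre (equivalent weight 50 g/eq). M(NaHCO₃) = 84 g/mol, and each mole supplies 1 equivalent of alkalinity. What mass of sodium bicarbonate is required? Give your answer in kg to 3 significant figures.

117 kg

Volume: 278,000 US gal × 3.785 L/gal = 1,052,230 L.
Alkalinity to add: (127 − 61) = 66 mg/L as CaCO₃ × 1,052,230 L = 69,450 g as CaCO₃.
Equivalents: 69,450 g ÷ 50 g/eq = 1389 eq.
NaHCO₃ supplies 1 eq per mole → 1389 mol.
Mass: 1389 mol × 84 g/mol = 116,700 g.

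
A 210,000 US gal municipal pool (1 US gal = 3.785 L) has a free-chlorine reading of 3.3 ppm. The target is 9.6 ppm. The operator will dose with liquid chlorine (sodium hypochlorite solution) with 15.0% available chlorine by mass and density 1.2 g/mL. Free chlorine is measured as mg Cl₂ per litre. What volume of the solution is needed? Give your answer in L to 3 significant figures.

27.8 L

Volume: 210,000 US gal × 3.785 L/gal = 794,850 L.
Chlorine deficit: 9.6 − 3.3 = 6.3 ppm = 6.3 mg/L as Cl₂.
Cl₂ equivalent needed: 6.3 mg/L × 794,850 L = 5,008,000 mg = 5008 g.
Product at 15.0% available chlorine: 5008 / 0.15 = 33,380 g.
Volume at density 1.2 g/mL: 33,380 g ÷ 1.2 g/mL = 27,820 mL.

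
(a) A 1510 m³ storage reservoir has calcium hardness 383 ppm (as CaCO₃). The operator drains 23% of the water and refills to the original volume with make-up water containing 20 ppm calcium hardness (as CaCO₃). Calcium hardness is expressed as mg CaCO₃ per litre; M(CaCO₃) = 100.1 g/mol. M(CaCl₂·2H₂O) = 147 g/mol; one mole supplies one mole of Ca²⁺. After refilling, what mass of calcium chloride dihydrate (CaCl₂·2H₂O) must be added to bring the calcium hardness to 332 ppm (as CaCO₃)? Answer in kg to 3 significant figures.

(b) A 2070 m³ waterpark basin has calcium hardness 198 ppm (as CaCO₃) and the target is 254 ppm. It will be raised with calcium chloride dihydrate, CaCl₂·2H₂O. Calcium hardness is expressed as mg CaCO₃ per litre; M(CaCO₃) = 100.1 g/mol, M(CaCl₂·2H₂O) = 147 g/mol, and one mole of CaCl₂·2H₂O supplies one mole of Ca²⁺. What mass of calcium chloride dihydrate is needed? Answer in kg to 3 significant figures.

(a) 72.0 kg; (b) 170 kg

(a) Volume: 1510 m³ = 1,510,000 L.
(a) After draining 23% and refilling: 383 × 0.77 + 20 × 0.23 = 299.51 ppm.
(a) Deficit to target: 332 − 299.51 = 32.49 mg/L.
(a) As CaCO₃: 32.49 mg/L × 1,510,000 L = 49,060 g; ÷ 100.1 = 490.1 mol Ca²⁺.
(a) Mass: 490.1 × 147 = 72,050 g.

(b) Volume: 2070 m³ = 2,070,000 L.
(b) Hardness to add: (254 − 198) = 56 mg/L as CaCO₃ × 2,070,000 L = 115,900 g as CaCO₃.
(b) Moles of Ca²⁺ (1 mol Ca²⁺ ≡ 1 mol CaCO₃): 115,900 / 100.1 g/mol = 1158 mol.
(b) Mass of CaCl₂·2H₂O: 1158 × 147 = 170,200 g.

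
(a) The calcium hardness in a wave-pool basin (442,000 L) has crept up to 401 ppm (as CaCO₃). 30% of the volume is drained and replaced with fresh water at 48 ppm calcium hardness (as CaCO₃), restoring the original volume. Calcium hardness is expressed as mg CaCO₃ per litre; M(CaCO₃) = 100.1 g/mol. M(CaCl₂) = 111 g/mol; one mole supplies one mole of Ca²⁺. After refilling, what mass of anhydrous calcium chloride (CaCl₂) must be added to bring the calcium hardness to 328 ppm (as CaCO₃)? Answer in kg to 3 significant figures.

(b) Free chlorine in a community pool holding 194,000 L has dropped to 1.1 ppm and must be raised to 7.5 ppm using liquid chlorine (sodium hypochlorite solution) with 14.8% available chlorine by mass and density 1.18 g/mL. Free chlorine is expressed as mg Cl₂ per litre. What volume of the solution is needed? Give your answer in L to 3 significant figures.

(a) 16.1 kg; (b) 7.11 L

(a) After draining 30% and refilling: 401 × 0.70 + 48 × 0.30 = 295.1 ppm.
(a) Deficit to target: 328 − 295.1 = 32.9 mg/L.
(a) As CaCO₃: 32.9 mg/L × 442,000 L = 14,540 g; ÷ 100.1 = 145.3 mol Ca²⁺.
(a) Mass: 145.3 × 111 = 16,130 g.

(b) Chlorine deficit: 7.5 − 1.1 = 6.4 ppm = 6.4 mg/L as Cl₂.
(b) Cl₂ equivalent needed: 6.4 mg/L × 194,000 L = 1,242,000 mg = 1242 g.
(b) Product at 14.8% available chlorine: 1242 / 0.148 = 8389 g.
(b) Volume at density 1.18 g/mL: 8389 g ÷ 1.18 g/mL = 7109 mL.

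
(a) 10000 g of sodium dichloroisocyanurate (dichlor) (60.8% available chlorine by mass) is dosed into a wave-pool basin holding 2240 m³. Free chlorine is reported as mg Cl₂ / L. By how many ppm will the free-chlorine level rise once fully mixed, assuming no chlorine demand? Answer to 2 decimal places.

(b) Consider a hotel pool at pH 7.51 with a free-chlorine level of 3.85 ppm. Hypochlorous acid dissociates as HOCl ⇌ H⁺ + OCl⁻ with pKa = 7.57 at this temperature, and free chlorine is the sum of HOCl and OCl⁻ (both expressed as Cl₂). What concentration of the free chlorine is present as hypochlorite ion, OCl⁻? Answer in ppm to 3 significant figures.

(a) 2.71 ppm; (b) 1.79 ppm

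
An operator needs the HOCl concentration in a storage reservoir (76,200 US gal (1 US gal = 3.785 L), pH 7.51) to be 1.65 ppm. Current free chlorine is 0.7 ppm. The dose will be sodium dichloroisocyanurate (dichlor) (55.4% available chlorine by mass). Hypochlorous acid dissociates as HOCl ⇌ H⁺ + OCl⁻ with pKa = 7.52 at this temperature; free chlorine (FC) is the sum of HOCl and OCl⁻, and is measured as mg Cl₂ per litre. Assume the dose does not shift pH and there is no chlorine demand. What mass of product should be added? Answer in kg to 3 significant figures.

Volume: 76,200 US gal × 3.785 L/gal = 288,417 L.
[OCl⁻]/[HOCl] = 10^(pH − pKa) = 10^(7.51 − 7.52) = 0.9772; fraction as HOCl = 1/(1 + 0.9772) = 0.5058.
Free chlorine required for 1.65 ppm HOCl: 1.65 / 0.5058 = 3.262 ppm.
FC to add: 3.262 − 0.7 = 2.562 mg/L as Cl₂.
Cl₂ equivalent: 2.562 mg/L × 288,417 L = 739.1 g.
Product at 55.4% available Cl: 739.1 / 0.554 = 1334 g.

1.33 kg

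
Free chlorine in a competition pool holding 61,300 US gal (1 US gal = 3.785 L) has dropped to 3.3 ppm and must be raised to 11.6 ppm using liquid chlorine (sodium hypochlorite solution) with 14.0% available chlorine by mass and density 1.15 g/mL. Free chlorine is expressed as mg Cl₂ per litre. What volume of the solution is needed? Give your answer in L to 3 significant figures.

12.0 L

Volume: 61,300 US gal × 3.785 L/gal = 232,020 L.
Chlorine deficit: 11.6 − 3.3 = 8.3 ppm = 8.3 mg/L as Cl₂.
Cl₂ equivalent needed: 8.3 mg/L × 232,020 L = 1,926,000 mg = 1926 g.
Product at 14.0% available chlorine: 1926 / 0.14 = 13,760 g.
Volume at density 1.15 g/mL: 13,760 g ÷ 1.15 g/mL = 11,960 mL.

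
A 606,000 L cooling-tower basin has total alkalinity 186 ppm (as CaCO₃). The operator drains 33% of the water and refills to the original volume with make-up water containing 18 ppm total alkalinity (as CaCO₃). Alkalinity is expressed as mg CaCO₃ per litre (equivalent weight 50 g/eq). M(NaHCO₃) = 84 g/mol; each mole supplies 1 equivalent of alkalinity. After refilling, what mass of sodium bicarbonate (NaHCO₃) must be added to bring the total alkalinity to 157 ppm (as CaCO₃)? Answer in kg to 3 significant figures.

26.9 kg

After draining 33% and refilling: 186 × 0.67 + 18 × 0.33 = 130.56 ppm.
Deficit to target: 157 − 130.56 = 26.44 mg/L.
As CaCO₃: 26.44 mg/L × 606,000 L = 16,020 g; ÷ 50 g/eq ÷ 1 = 320.5 mol NaHCO₃.
Mass: 320.5 × 84 = 26,920 g.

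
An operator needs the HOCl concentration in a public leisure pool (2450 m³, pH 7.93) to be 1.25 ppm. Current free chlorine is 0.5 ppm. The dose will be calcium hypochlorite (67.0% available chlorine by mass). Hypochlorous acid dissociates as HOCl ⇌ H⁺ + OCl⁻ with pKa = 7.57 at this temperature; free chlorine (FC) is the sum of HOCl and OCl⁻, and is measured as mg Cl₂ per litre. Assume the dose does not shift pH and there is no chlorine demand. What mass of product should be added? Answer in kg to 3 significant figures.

Volume: 2450 m³ = 2,450,000 L.
[OCl⁻]/[HOCl] = 10^(pH − pKa) = 10^(7.93 − 7.57) = 2.291; fraction as HOCl = 1/(1 + 2.291) = 0.3039.
Free chlorine required for 1.25 ppm HOCl: 1.25 / 0.3039 = 4.114 ppm.
FC to add: 4.114 − 0.5 = 3.614 mg/L as Cl₂.
Cl₂ equivalent: 3.614 mg/L × 2,450,000 L = 8853 g.
Product at 67.0% available Cl: 8853 / 0.67 = 13,210 g.

13.2 kg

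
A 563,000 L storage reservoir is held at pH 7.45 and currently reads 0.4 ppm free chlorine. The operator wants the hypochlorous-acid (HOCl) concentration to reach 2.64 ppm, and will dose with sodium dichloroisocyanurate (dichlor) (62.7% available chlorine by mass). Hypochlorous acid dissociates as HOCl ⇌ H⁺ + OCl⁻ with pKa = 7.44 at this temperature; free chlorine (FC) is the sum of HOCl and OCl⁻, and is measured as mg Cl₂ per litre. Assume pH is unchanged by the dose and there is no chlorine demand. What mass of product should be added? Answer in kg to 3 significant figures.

[OCl⁻]/[HOCl] = 10^(pH − pKa) = 10^(7.45 − 7.44) = 1.023; fraction as HOCl = 1/(1 + 1.023) = 0.4942.
Free chlorine required for 2.64 ppm HOCl: 2.64 / 0.4942 = 5.341 ppm.
FC to add: 5.341 − 0.4 = 4.941 mg/L as Cl₂.
Cl₂ equivalent: 4.941 mg/L × 563,000 L = 2782 g.
Product at 62.7% available Cl: 2782 / 0.627 = 4437 g.

4.44 kg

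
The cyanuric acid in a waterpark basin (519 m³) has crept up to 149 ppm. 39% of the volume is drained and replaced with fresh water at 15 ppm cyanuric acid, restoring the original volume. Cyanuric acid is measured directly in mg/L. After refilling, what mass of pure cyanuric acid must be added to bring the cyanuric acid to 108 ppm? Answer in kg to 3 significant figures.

5.84 kg

Volume: 519 m³ = 519,000 L.
After draining 39% and refilling: 149 × 0.61 + 15 × 0.39 = 96.74 ppm.
Deficit to target: 108 − 96.74 = 11.26 mg/L.
Mass: 11.26 mg/L × 519,000 L = 5844 g cyanuric acid.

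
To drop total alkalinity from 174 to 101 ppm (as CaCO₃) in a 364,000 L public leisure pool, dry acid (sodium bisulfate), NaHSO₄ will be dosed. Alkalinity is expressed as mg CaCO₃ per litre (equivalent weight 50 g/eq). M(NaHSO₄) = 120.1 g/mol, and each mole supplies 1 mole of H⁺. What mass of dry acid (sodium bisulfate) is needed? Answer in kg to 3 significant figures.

63.8 kg

Alkalinity to neutralize: (174 − 101) = 73 mg/L as CaCO₃ × 364,000 L = 26,570 g as CaCO₃.
Equivalents of H⁺ required: 26,570 ÷ 50 g/eq = 531.4 eq = 531.4 mol NaHSO₄.
Mass of NaHSO₄: 531.4 × 120.1 = 63,830 g.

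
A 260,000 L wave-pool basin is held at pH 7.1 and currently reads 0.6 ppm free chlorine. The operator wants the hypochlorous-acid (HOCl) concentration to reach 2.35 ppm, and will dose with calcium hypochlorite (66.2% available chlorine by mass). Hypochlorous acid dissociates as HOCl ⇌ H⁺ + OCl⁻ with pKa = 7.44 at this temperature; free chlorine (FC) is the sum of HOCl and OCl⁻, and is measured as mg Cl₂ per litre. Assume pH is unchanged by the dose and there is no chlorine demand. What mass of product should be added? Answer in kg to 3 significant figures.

[OCl⁻]/[HOCl] = 10^(pH − pKa) = 10^(7.1 − 7.44) = 0.4571; fraction as HOCl = 1/(1 + 0.4571) = 0.6863.
Free chlorine required for 2.35 ppm HOCl: 2.35 / 0.6863 = 3.424 ppm.
FC to add: 3.424 − 0.6 = 2.824 mg/L as Cl₂.
Cl₂ equivalent: 2.824 mg/L × 260,000 L = 734.3 g.
Product at 66.2% available Cl: 734.3 / 0.662 = 1109 g.

1.11 kg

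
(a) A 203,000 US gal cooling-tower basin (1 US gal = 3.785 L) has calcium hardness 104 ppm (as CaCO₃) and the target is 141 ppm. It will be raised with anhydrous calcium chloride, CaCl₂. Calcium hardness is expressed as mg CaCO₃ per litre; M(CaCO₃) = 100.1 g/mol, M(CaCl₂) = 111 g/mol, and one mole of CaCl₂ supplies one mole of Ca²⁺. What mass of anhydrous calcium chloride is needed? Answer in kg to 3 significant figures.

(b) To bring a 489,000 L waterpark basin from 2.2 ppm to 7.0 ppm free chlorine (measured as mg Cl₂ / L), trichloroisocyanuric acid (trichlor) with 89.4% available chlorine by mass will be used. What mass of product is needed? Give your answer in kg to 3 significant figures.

(a) Volume: 203,000 US gal × 3.785 L/gal = 768,355 L.
(a) Hardness to add: (141 − 104) = 37 mg/L as CaCO₃ × 768,355 L = 28,430 g as CaCO₃.
(a) Moles of Ca²⁺ (1 mol Ca²⁺ ≡ 1 mol CaCO₃): 28,430 / 100.1 g/mol = 284 mol.
(a) Mass of CaCl₂: 284 × 111 = 31,520 g.

(b) Chlorine deficit: 7.0 − 2.2 = 4.8 ppm = 4.8 mg/L as Cl₂.
(b) Cl₂ equivalent needed: 4.8 mg/L × 489,000 L = 2,347,000 mg = 2347 g.
(b) Product at 89.4% available chlorine: 2347 / 0.894 = 2626 g.

(a) 31.5 kg; (b) 2.63 kg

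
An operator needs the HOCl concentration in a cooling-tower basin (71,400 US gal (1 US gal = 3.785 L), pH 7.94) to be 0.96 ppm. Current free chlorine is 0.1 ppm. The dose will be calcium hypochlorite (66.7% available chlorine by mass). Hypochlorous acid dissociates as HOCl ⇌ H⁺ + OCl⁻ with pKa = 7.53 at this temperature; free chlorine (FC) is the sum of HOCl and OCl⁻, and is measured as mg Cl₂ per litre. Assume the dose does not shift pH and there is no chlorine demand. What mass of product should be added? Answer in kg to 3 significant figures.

1.35 kg

Volume: 71,400 US gal × 3.785 L/gal = 270,249 L.
[OCl⁻]/[HOCl] = 10^(pH − pKa) = 10^(7.94 − 7.53) = 2.57; fraction as HOCl = 1/(1 + 2.57) = 0.2801.
Free chlorine required for 0.96 ppm HOCl: 0.96 / 0.2801 = 3.428 ppm.
FC to add: 3.428 − 0.1 = 3.328 mg/L as Cl₂.
Cl₂ equivalent: 3.328 mg/L × 270,249 L = 899.3 g.
Product at 66.7% available Cl: 899.3 / 0.667 = 1348 g.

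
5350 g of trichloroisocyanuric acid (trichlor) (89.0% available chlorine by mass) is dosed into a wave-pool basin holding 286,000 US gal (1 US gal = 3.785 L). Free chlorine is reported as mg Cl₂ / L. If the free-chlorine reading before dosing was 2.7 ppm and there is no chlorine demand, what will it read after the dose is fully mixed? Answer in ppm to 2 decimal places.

Volume: 286,000 US gal × 3.785 L/gal = 1,082,510 L.
Available chlorine delivered: 5350 g × 0.89 = 4762 g as Cl₂.
Concentration rise: 4762 g / 1,082,510 L = 4.399 mg/L = 4.40 ppm.
Final FC: 2.7 + 4.40 = 7.10 ppm.

7.10 ppm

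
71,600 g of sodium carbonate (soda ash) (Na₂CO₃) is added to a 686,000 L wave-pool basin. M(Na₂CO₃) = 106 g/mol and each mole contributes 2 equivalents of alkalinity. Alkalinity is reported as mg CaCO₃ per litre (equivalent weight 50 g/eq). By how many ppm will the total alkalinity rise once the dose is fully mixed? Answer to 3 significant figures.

Moles of Na₂CO₃: 71,600 g ÷ 106 g/mol = 675.5 mol → 1351 eq of alkalinity.
As CaCO₃: 1351 eq × 50 g/eq = 67,550 g.
Rise: 67,550 g / 686,000 L × 1000 = 98.47 mg/L.

98.5 ppm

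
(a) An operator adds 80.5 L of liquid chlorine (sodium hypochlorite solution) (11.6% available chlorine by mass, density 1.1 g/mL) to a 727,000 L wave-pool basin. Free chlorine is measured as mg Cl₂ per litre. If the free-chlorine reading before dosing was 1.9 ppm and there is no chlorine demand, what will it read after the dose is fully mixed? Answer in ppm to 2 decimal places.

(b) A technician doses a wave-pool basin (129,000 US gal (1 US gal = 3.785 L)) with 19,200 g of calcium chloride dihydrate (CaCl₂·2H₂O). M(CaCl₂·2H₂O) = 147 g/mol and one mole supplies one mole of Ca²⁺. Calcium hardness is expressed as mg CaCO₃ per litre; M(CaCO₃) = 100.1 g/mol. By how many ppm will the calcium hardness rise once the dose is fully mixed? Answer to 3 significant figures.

(a) Mass of solution: 80.5 L × 1000 mL/L × 1.1 g/mL = 88,550 g.
(a) Available chlorine delivered: 88,550 g × 0.116 = 10,270 g as Cl₂.
(a) Concentration rise: 10,270 g / 727,000 L = 14.13 mg/L = 14.13 ppm.
(a) Final FC: 1.9 + 14.13 = 16.03 ppm.

(b) Volume: 129,000 US gal × 3.785 L/gal = 488,265 L.
(b) Moles of Ca²⁺: 19,200 g ÷ 147 g/mol = 130.6 mol.
(b) As CaCO₃: 130.6 mol × 100.1 g/mol = 13,070 g.
(b) Rise: 13,070 g / 488,265 L × 1000 = 26.78 mg/L.

(a) 16.03 ppm; (b) 26.8 ppm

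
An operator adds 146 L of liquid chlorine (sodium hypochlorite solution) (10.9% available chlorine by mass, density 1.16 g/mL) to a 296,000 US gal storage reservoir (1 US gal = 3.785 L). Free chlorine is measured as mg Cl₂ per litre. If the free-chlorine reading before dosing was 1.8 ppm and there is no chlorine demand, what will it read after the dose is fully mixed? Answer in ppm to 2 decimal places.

Volume: 296,000 US gal × 3.785 L/gal = 1,120,360 L.
Mass of solution: 146 L × 1000 mL/L × 1.16 g/mL = 169,400 g.
Available chlorine delivered: 169,400 g × 0.109 = 18,460 g as Cl₂.
Concentration rise: 18,460 g / 1,120,360 L = 16.48 mg/L = 16.48 ppm.
Final FC: 1.8 + 16.48 = 18.28 ppm.

18.28 ppm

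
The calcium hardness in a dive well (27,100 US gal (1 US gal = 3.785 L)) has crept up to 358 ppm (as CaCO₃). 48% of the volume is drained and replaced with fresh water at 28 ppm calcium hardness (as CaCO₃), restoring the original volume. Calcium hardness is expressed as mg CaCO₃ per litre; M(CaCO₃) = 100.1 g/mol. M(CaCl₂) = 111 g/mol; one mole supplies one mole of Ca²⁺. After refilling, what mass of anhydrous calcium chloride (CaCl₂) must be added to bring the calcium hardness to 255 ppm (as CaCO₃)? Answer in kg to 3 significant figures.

6.30 kg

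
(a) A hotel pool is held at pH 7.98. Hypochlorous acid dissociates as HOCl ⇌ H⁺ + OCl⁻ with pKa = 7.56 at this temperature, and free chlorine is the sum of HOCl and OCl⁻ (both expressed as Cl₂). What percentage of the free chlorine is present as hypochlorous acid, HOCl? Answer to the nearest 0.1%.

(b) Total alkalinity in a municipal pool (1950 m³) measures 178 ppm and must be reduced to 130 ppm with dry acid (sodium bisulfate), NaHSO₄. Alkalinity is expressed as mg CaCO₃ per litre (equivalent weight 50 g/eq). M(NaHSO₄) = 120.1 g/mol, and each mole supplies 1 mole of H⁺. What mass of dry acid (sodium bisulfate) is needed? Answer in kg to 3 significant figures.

(a) [OCl⁻]/[HOCl] = 10^(pH − pKa) = 10^(7.98 − 7.56) = 10^0.42 = 2.63.
(a) Fraction as HOCl = 1 / (1 + 2.63) = 0.2755.

(b) Volume: 1950 m³ = 1,950,000 L.
(b) Alkalinity to neutralize: (178 − 130) = 48 mg/L as CaCO₃ × 1,950,000 L = 93,600 g as CaCO₃.
(b) Equivalents of H⁺ required: 93,600 ÷ 50 g/eq = 1872 eq = 1872 mol NaHSO₄.
(b) Mass of NaHSO₄: 1872 × 120.1 = 224,800 g.

(a) 27.5%; (b) 225 kg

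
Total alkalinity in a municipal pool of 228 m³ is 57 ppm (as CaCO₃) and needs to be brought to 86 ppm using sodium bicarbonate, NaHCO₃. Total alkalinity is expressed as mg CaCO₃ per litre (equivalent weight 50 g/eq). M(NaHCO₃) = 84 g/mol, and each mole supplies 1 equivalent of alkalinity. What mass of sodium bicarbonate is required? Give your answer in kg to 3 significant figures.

Volume: 228 m³ = 228,000 L.
Alkalinity to add: (86 − 57) = 29 mg/L as CaCO₃ × 228,000 L = 6612 g as CaCO₃.
Equivalents: 6612 g ÷ 50 g/eq = 132.2 eq.
NaHCO₃ supplies 1 eq per mole → 132.2 mol.
Mass: 132.2 mol × 84 g/mol = 11,110 g.

11.1 kg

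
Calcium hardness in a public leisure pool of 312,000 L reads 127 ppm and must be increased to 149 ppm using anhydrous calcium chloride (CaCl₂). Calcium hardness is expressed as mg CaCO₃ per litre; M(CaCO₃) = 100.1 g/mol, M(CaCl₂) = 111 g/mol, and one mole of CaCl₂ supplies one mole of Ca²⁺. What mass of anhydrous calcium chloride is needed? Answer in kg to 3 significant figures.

7.61 kg

Hardness to add: (149 − 127) = 22 mg/L as CaCO₃ × 312,000 L = 6864 g as CaCO₃.
Moles of Ca²⁺ (1 mol Ca²⁺ ≡ 1 mol CaCO₃): 6864 / 100.1 g/mol = 68.57 mol.
Mass of CaCl₂: 68.57 × 111 = 7611 g.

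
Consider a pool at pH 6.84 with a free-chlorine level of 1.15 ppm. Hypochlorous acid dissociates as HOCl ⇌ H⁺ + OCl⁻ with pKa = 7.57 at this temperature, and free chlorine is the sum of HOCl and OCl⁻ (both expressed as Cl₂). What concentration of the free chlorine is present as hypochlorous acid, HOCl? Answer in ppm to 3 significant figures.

[OCl⁻]/[HOCl] = 10^(pH − pKa) = 10^(6.84 − 7.57) = 10^-0.73 = 0.1862.
Fraction as HOCl = 1 / (1 + 0.1862) = 0.843.
HOCl = 0.843 × 1.15 ppm = 0.9695 ppm.

0.969 ppm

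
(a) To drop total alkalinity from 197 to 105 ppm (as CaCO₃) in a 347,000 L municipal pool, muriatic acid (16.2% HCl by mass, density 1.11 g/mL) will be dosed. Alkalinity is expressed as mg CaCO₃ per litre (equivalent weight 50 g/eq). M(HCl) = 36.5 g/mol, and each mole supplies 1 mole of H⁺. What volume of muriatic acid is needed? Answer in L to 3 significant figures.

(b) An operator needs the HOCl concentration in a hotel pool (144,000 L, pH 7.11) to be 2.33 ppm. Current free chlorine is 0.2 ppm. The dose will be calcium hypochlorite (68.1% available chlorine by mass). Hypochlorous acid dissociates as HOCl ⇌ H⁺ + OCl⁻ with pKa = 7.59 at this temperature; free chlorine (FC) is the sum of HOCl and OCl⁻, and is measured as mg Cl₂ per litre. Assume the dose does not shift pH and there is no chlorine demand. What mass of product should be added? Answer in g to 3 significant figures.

(a) 130 L; (b) 614 g

(a) Alkalinity to neutralize: (197 − 105) = 92 mg/L as CaCO₃ × 347,000 L = 31,920 g as CaCO₃.
(a) Equivalents of H⁺ required: 31,920 ÷ 50 g/eq = 638.5 eq = 638.5 mol HCl.
(a) Mass of HCl: 638.5 × 36.5 = 23,300 g.
(a) Mass of 16.2% solution: 23,300 / 0.162 = 143,900 g.
(a) Volume: 143,900 g ÷ 1.11 g/mL = 129,600 mL.

(b) [OCl⁻]/[HOCl] = 10^(pH − pKa) = 10^(7.11 − 7.59) = 0.3311; fraction as HOCl = 1/(1 + 0.3311) = 0.7512.
(b) Free chlorine required for 2.33 ppm HOCl: 2.33 / 0.7512 = 3.102 ppm.
(b) FC to add: 3.102 − 0.2 = 2.902 mg/L as Cl₂.
(b) Cl₂ equivalent: 2.902 mg/L × 144,000 L = 417.8 g.
(b) Product at 68.1% available Cl: 417.8 / 0.681 = 613.5 g.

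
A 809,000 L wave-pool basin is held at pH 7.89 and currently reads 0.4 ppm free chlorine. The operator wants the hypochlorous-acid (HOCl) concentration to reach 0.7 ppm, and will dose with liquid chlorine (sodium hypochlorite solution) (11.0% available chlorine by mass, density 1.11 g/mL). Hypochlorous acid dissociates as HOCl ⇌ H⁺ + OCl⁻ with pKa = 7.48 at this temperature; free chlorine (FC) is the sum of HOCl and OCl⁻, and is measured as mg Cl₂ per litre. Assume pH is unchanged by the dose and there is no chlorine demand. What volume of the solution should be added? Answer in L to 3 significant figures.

[OCl⁻]/[HOCl] = 10^(pH − pKa) = 10^(7.89 − 7.48) = 2.57; fraction as HOCl = 1/(1 + 2.57) = 0.2801.
Free chlorine required for 0.7 ppm HOCl: 0.7 / 0.2801 = 2.499 ppm.
FC to add: 2.499 − 0.4 = 2.099 mg/L as Cl₂.
Cl₂ equivalent: 2.099 mg/L × 809,000 L = 1698 g.
Product at 11.0% available Cl: 1698 / 0.11 = 15,440 g.
Volume: 15,440 g ÷ 1.11 g/mL = 13,910 mL.

13.9 L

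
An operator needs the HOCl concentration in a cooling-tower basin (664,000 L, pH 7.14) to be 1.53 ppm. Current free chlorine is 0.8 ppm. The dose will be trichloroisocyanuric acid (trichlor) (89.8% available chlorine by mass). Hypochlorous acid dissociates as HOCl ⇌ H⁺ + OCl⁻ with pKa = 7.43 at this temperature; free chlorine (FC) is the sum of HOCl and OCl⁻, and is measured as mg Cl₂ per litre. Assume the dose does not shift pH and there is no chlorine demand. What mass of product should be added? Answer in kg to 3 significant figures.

1.12 kg

[OCl⁻]/[HOCl] = 10^(pH − pKa) = 10^(7.14 − 7.43) = 0.5129; fraction as HOCl = 1/(1 + 0.5129) = 0.661.
Free chlorine required for 1.53 ppm HOCl: 1.53 / 0.661 = 2.315 ppm.
FC to add: 2.315 − 0.8 = 1.515 mg/L as Cl₂.
Cl₂ equivalent: 1.515 mg/L × 664,000 L = 1006 g.
Product at 89.8% available Cl: 1006 / 0.898 = 1120 g.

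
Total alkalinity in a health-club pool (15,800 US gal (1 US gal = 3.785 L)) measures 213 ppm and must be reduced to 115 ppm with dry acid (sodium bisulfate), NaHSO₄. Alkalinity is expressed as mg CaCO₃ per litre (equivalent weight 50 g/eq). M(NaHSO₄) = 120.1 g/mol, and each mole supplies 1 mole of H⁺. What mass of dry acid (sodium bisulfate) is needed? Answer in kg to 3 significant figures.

Volume: 15,800 US gal × 3.785 L/gal = 59,803 L.
Alkalinity to neutralize: (213 − 115) = 98 mg/L as CaCO₃ × 59,803 L = 5861 g as CaCO₃.
Equivalents of H⁺ required: 5861 ÷ 50 g/eq = 117.2 eq = 117.2 mol NaHSO₄.
Mass of NaHSO₄: 117.2 × 120.1 = 14,080 g.

14.1 kg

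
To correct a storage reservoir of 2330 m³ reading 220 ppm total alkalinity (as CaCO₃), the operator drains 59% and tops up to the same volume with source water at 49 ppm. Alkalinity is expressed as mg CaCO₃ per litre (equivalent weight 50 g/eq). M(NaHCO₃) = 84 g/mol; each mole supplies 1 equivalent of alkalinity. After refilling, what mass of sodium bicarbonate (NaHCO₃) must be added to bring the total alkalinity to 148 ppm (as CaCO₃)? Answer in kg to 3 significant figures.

113 kg

Volume: 2330 m³ = 2,330,000 L.
After draining 59% and refilling: 220 × 0.41 + 49 × 0.59 = 119.11 ppm.
Deficit to target: 148 − 119.11 = 28.89 mg/L.
As CaCO₃: 28.89 mg/L × 2,330,000 L = 67,310 g; ÷ 50 g/eq ÷ 1 = 1346 mol NaHCO₃.
Mass: 1346 × 84 = 113,100 g.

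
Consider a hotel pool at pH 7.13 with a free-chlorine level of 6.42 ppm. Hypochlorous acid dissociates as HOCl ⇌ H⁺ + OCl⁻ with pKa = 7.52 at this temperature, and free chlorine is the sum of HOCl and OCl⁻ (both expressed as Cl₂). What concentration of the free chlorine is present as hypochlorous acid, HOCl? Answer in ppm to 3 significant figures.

4.56 ppm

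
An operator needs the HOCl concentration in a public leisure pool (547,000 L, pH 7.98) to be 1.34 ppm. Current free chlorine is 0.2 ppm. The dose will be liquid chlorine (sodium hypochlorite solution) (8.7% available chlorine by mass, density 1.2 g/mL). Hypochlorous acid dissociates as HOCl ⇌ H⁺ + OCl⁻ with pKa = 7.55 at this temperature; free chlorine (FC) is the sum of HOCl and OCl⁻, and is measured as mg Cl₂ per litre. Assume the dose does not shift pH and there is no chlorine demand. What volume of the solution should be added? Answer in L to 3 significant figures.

24.9 L

[OCl⁻]/[HOCl] = 10^(pH − pKa) = 10^(7.98 − 7.55) = 2.692; fraction as HOCl = 1/(1 + 2.692) = 0.2709.
Free chlorine required for 1.34 ppm HOCl: 1.34 / 0.2709 = 4.947 ppm.
FC to add: 4.947 − 0.2 = 4.747 mg/L as Cl₂.
Cl₂ equivalent: 4.747 mg/L × 547,000 L = 2596 g.
Product at 8.7% available Cl: 2596 / 0.087 = 29,840 g.
Volume: 29,840 g ÷ 1.2 g/mL = 24,870 mL.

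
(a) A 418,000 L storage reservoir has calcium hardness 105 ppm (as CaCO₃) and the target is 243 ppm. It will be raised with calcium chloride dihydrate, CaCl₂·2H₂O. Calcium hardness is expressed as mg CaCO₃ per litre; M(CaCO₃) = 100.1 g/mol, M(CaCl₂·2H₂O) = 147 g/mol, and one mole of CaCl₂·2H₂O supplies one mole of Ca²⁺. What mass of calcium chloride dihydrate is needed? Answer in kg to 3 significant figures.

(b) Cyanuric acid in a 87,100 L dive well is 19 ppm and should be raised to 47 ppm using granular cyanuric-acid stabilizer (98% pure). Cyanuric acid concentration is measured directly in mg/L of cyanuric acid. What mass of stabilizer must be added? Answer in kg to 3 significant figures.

(a) 84.7 kg; (b) 2.49 kg

(a) Hardness to add: (243 − 105) = 138 mg/L as CaCO₃ × 418,000 L = 57,680 g as CaCO₃.
(a) Moles of Ca²⁺ (1 mol Ca²⁺ ≡ 1 mol CaCO₃): 57,680 / 100.1 g/mol = 576.3 mol.
(a) Mass of CaCl₂·2H₂O: 576.3 × 147 = 84,710 g.

(b) CYA to add: (47 − 19) = 28 mg/L × 87,100 L = 2439 g cyanuric acid.
(b) At 98% purity: 2439 / 0.98 = 2489 g product.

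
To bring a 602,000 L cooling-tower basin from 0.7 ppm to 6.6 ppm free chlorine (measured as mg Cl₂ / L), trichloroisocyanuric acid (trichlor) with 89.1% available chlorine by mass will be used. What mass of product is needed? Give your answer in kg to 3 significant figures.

Chlorine deficit: 6.6 − 0.7 = 5.9 ppm = 5.9 mg/L as Cl₂.
Cl₂ equivalent needed: 5.9 mg/L × 602,000 L = 3,552,000 mg = 3552 g.
Product at 89.1% available chlorine: 3552 / 0.891 = 3986 g.

3.99 kg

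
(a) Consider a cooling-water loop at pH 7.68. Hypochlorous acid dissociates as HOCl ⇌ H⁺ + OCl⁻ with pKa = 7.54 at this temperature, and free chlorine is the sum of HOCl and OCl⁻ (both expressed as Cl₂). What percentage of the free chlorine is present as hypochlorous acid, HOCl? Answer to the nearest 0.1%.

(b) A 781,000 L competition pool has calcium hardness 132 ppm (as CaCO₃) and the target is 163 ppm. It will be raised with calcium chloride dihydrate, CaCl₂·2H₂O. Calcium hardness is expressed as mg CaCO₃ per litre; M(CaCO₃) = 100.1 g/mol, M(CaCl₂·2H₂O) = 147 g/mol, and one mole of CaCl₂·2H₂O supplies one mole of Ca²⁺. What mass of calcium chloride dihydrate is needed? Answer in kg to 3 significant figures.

(a) [OCl⁻]/[HOCl] = 10^(pH − pKa) = 10^(7.68 − 7.54) = 10^0.14 = 1.38.
(a) Fraction as HOCl = 1 / (1 + 1.38) = 0.4201.

(b) Hardness to add: (163 − 132) = 31 mg/L as CaCO₃ × 781,000 L = 24,210 g as CaCO₃.
(b) Moles of Ca²⁺ (1 mol Ca²⁺ ≡ 1 mol CaCO₃): 24,210 / 100.1 g/mol = 241.9 mol.
(b) Mass of CaCl₂·2H₂O: 241.9 × 147 = 35,550 g.

(a) 42.0%; (b) 35.6 kg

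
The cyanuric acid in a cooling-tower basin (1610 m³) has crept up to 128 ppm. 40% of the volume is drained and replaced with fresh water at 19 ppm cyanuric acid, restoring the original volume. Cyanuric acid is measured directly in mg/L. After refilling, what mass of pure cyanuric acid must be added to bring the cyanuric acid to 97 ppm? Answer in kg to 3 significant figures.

Volume: 1610 m³ = 1,610,000 L.
After draining 40% and refilling: 128 × 0.60 + 19 × 0.40 = 84.4 ppm.
Deficit to target: 97 − 84.4 = 12.6 mg/L.
Mass: 12.6 mg/L × 1,610,000 L = 20,290 g cyanuric acid.

20.3 kg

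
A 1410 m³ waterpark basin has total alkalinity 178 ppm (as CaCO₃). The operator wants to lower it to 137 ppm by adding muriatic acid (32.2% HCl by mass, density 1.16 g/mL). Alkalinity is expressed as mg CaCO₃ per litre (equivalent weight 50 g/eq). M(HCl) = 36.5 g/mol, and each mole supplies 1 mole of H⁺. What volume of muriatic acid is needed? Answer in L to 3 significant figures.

113 L

Volume: 1410 m³ = 1,410,000 L.
Alkalinity to neutralize: (178 − 137) = 41 mg/L as CaCO₃ × 1,410,000 L = 57,810 g as CaCO₃.
Equivalents of H⁺ required: 57,810 ÷ 50 g/eq = 1156 eq = 1156 mol HCl.
Mass of HCl: 1156 × 36.5 = 42,200 g.
Mass of 32.2% solution: 42,200 / 0.322 = 131,100 g.
Volume: 131,100 g ÷ 1.16 g/mL = 113,000 mL.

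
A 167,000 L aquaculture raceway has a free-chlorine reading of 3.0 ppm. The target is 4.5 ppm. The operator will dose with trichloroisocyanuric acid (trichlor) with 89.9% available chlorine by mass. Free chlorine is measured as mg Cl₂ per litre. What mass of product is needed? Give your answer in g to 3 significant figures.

279 g

Chlorine deficit: 4.5 − 3.0 = 1.5 ppm = 1.5 mg/L as Cl₂.
Cl₂ equivalent needed: 1.5 mg/L × 167,000 L = 250,500 mg = 250.5 g.
Product at 89.9% available chlorine: 250.5 / 0.899 = 278.6 g.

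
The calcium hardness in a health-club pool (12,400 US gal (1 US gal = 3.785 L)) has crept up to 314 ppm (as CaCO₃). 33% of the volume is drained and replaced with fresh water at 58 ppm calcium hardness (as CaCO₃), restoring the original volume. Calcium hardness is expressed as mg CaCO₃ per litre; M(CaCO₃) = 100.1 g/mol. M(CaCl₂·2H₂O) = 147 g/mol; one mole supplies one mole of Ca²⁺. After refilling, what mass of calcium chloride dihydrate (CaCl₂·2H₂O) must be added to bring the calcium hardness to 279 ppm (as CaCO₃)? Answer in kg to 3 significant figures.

Volume: 12,400 US gal × 3.785 L/gal = 46,934 L.
After draining 33% and refilling: 314 × 0.67 + 58 × 0.33 = 229.52 ppm.
Deficit to target: 279 − 229.52 = 49.48 mg/L.
As CaCO₃: 49.48 mg/L × 46,934 L = 2322 g; ÷ 100.1 = 23.2 mol Ca²⁺.
Mass: 23.2 × 147 = 3410 g.

3.41 kg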